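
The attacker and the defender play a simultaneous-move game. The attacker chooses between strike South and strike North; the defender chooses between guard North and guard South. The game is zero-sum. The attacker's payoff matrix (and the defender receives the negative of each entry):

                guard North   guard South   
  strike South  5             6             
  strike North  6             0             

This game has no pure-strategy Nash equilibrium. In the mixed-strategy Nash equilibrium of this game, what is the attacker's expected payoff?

Set the attacker's expected payoff from strike South equal to that from strike North:
  the attacker's payoff from strike South: q·5 + (1−q)·6 = -q + 6
  the attacker's payoff from strike North: q·6 + (1−q)·0 = 6q
  -q + 6 = 6q  ⇒  -7q = -6  ⇒  q = 6/7.
At equilibrium the attacker is indifferent across rows, so the attacker's payoff equals the payoff from strike South: (6/7)·5 + (1/7)·6 = 36/7.

36/7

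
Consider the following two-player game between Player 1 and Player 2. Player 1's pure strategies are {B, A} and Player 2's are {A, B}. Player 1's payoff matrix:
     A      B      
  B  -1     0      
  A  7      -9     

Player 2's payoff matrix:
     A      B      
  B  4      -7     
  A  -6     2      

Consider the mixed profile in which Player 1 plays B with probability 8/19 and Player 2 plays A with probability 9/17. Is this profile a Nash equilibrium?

Yes

Check Player 2's indifference given Player 1's mix p = 8/19:
  payoff from A = -34/19; payoff from B = -34/19 — equal.
Check Player 1's indifference given Player 2's mix q = 9/17:
  payoff from B = -9/17; payoff from A = -9/17 — equal.
Both players are indifferent, so neither can profitably deviate.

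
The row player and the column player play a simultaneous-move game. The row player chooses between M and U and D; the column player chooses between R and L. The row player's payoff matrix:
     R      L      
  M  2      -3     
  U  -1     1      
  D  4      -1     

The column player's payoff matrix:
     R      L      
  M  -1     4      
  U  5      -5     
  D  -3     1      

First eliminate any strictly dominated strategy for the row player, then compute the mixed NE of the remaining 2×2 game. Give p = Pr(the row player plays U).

p = 2/7

The row player's strategy M is strictly dominated by D: 4 > 2 and -1 > -3. Eliminate M.
For the column player to be willing to mix, the column player must be indifferent between R and L, which pins down the row player's mix.
  the column player's expected payoff from R: p·5 + (1−p)·(-3) = 8p - 3
  the column player's expected payoff from L: p·(-5) + (1−p)·1 = -6p + 1
  8p - 3 = -6p + 1  ⇒  14p = 4  ⇒  p = 2/7.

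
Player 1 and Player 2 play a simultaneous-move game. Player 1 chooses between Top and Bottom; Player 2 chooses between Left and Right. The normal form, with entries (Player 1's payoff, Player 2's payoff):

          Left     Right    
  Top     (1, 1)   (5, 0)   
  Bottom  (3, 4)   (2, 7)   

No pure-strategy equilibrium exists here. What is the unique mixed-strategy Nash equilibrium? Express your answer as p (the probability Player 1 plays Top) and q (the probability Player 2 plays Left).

Player 2's indifference between Left and Right determines Player 1's mixing probability p:
  Player 2's expected payoff from Left: p·1 + (1−p)·4 = -3p + 4
  Player 2's expected payoff from Right: p·0 + (1−p)·7 = -7p + 7
  -3p + 4 = -7p + 7  ⇒  4p = 3  ⇒  p = 3/4.
Player 2's mix must leave Player 1 indifferent between Top and Bottom.
  Player 1's expected payoff from Top: q·1 + (1−q)·5 = -4q + 5
  Player 1's expected payoff from Bottom: q·3 + (1−q)·2 = q + 2
  -4q + 5 = q + 2  ⇒  -5q = -3  ⇒  q = 3/5.

p = 3/4, q = 3/5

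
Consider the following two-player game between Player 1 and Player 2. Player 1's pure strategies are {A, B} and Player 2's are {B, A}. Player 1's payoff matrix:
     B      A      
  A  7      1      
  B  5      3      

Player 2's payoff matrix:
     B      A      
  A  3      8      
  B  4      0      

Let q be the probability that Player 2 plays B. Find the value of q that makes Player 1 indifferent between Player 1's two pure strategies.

q = 1/2

For Player 1 to be willing to mix, Player 1 must be indifferent between A and B, which pins down Player 2's mix.
  Player 1's expected payoff from A: q·7 + (1−q)·1 = 6q + 1
  Player 1's expected payoff from B: q·5 + (1−q)·3 = 2q + 3
  6q + 1 = 2q + 3  ⇒  4q = 2  ⇒  q = 1/2.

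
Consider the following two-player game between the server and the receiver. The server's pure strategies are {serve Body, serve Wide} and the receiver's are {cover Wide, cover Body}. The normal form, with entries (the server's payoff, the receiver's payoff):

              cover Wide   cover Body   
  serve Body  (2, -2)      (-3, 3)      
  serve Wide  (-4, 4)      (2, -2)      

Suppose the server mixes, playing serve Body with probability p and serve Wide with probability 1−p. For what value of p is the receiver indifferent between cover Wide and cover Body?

In a mixed equilibrium the receiver is indifferent between cover Wide and cover Body; this condition fixes p.
  the receiver's expected payoff from cover Wide: p·(-2) + (1−p)·4 = -6p + 4
  the receiver's expected payoff from cover Body: p·3 + (1−p)·(-2) = 5p - 2
  -6p + 4 = 5p - 2  ⇒  -11p = -6  ⇒  p = 6/11.

p = 6/11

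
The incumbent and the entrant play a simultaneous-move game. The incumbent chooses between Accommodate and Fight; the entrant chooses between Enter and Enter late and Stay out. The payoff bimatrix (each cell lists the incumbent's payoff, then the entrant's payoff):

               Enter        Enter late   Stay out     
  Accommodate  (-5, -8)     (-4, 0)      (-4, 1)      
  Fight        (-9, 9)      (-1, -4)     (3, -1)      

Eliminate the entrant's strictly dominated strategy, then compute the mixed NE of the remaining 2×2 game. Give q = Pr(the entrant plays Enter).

q = 7/11

The entrant's strategy Enter late is strictly dominated by Stay out: 1 > 0 and -1 > -4. Eliminate Enter late.
The incumbent's indifference between Accommodate and Fight determines the entrant's mixing probability q:
  the incumbent's payoff from Accommodate: q·(-5) + (1−q)·(-4) = -q - 4
  the incumbent's payoff from Fight: q·(-9) + (1−q)·3 = -12q + 3
  -q - 4 = -12q + 3  ⇒  11q = 7  ⇒  q = 7/11.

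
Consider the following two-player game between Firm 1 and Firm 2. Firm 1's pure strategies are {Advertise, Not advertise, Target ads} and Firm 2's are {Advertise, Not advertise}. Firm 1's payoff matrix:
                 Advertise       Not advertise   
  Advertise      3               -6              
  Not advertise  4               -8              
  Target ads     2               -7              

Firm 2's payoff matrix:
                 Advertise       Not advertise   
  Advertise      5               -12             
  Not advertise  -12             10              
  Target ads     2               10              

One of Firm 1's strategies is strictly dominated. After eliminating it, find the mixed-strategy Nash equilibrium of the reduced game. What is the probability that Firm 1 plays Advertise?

p = 22/39

Firm 1's strategy Target ads is strictly dominated by Advertise: 3 > 2 and -6 > -7. Eliminate Target ads.
Set Firm 2's expected payoff from Advertise equal to that from Not advertise:
  Firm 2's payoff to Advertise: p·5 + (1−p)·(-12) = 17p - 12
  Firm 2's payoff to Not advertise: p·(-12) + (1−p)·10 = -22p + 10
  17p - 12 = -22p + 10  ⇒  39p = 22  ⇒  p = 22/39.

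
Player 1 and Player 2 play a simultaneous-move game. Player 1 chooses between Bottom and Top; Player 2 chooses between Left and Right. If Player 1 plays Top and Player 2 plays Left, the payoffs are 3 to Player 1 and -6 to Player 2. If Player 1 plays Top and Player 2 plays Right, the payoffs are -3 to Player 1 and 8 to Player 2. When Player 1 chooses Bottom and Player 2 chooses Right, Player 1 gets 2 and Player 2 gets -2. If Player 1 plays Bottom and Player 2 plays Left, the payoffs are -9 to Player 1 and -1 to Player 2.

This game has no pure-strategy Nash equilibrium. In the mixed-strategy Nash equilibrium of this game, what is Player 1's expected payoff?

-21/17

In a mixed equilibrium Player 1 is indifferent between Bottom and Top; this condition fixes q.
  Player 1's payoff from Bottom: q·(-9) + (1−q)·2 = -11q + 2
  Player 1's payoff from Top: q·3 + (1−q)·(-3) = 6q - 3
  -11q + 2 = 6q - 3  ⇒  -17q = -5  ⇒  q = 5/17.
At equilibrium Player 1 is indifferent across rows, so Player 1's payoff equals the payoff from Bottom: (5/17)·(-9) + (12/17)·2 = -21/17.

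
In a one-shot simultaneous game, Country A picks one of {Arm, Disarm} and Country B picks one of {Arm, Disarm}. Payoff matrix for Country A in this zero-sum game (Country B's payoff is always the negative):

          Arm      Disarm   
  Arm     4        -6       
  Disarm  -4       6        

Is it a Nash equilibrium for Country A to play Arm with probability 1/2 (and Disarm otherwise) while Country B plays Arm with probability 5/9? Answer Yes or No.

No

Given Country B's mix q = 5/9, Country A's payoff from Arm is -4/9 but from Disarm is 4/9. Country A strictly prefers Disarm, so Country A would not mix.
So the proposed profile is not a Nash equilibrium.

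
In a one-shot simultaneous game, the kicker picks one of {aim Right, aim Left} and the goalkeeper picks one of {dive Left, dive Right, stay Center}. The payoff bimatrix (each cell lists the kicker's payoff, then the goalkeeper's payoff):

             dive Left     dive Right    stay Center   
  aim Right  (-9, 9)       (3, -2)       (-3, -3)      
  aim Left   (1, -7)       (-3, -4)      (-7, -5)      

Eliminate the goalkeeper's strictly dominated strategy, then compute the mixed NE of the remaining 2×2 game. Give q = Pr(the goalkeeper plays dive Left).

The goalkeeper's strategy stay Center is strictly dominated by dive Right: -2 > -3 and -4 > -5. Eliminate stay Center.
The kicker's indifference between aim Right and aim Left determines the goalkeeper's mixing probability q:
  the kicker's payoff to aim Right: q·(-9) + (1−q)·3 = -12q + 3
  the kicker's payoff to aim Left: q·1 + (1−q)·(-3) = 4q - 3
  -12q + 3 = 4q - 3  ⇒  -16q = -6  ⇒  q = 3/8.

q = 3/8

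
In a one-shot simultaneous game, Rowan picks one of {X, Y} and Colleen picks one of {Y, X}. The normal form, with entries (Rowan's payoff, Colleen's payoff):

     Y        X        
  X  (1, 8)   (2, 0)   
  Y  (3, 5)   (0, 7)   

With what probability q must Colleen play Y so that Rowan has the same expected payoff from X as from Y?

Colleen's mix must leave Rowan indifferent between X and Y.
  Rowan's payoff to X: q·1 + (1−q)·2 = -q + 2
  Rowan's payoff to Y: q·3 + (1−q)·0 = 3q
  -q + 2 = 3q  ⇒  -4q = -2  ⇒  q = 1/2.

q = 1/2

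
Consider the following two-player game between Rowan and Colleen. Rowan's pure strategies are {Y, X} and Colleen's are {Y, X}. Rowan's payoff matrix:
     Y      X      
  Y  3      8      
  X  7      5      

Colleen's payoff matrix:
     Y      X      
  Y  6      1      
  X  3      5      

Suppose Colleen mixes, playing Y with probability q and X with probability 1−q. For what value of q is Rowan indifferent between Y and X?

q = 3/7

Rowan's indifference between Y and X determines Colleen's mixing probability q:
  Rowan's expected payoff from Y: q·3 + (1−q)·8 = -5q + 8
  Rowan's expected payoff from X: q·7 + (1−q)·5 = 2q + 5
  -5q + 8 = 2q + 5  ⇒  -7q = -3  ⇒  q = 3/7.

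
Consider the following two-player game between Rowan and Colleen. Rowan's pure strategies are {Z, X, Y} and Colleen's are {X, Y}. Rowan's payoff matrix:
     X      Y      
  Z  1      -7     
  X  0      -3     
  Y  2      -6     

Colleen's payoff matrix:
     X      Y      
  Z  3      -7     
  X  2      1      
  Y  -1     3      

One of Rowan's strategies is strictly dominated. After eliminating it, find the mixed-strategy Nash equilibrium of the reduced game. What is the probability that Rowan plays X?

Rowan's strategy Z is strictly dominated by Y: 2 > 1 and -6 > -7. Eliminate Z.
Rowan's mix must leave Colleen indifferent between X and Y.
  Colleen's payoff from X: p·2 + (1−p)·(-1) = 3p - 1
  Colleen's payoff from Y: p·1 + (1−p)·3 = -2p + 3
  3p - 1 = -2p + 3  ⇒  5p = 4  ⇒  p = 4/5.

p = 4/5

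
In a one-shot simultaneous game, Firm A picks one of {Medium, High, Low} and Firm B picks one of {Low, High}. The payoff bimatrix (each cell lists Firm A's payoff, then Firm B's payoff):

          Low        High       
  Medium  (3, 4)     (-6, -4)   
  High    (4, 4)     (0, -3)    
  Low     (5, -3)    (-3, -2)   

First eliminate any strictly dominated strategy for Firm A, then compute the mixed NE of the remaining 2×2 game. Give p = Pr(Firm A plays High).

p = 1/8

Firm A's strategy Medium is strictly dominated by Low: 5 > 3 and -3 > -6. Eliminate Medium.
Set Firm B's expected payoff from Low equal to that from High:
  Firm B's expected payoff from Low: p·4 + (1−p)·(-3) = 7p - 3
  Firm B's expected payoff from High: p·(-3) + (1−p)·(-2) = -p - 2
  7p - 3 = -p - 2  ⇒  8p = 1  ⇒  p = 1/8.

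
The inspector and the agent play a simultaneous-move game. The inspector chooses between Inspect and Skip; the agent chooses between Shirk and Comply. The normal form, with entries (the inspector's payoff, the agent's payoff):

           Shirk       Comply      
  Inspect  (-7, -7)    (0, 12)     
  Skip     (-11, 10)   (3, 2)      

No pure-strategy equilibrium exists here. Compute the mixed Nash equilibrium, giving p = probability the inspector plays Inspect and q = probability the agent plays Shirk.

p = 8/27, q = 3/7

The inspector's mix must leave the agent indifferent between Shirk and Comply.
  the agent's payoff to Shirk: p·(-7) + (1−p)·10 = -17p + 10
  the agent's payoff to Comply: p·12 + (1−p)·2 = 10p + 2
  -17p + 10 = 10p + 2  ⇒  -27p = -8  ⇒  p = 8/27.
In a mixed equilibrium the inspector is indifferent between Inspect and Skip; this condition fixes q.
  the inspector's payoff to Inspect: q·(-7) + (1−q)·0 = -7q
  the inspector's payoff to Skip: q·(-11) + (1−q)·3 = -14q + 3
  -7q = -14q + 3  ⇒  7q = 3  ⇒  q = 3/7.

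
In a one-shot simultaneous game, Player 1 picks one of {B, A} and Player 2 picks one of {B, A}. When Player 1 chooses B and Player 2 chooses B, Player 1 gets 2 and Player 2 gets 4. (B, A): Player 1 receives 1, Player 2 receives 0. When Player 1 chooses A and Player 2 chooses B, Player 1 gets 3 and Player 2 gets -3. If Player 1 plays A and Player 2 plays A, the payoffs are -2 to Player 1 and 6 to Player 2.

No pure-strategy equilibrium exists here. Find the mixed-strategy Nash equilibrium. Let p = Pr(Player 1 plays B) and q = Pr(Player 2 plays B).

Set Player 2's expected payoff from B equal to that from A:
  Player 2's expected payoff from B: p·4 + (1−p)·(-3) = 7p - 3
  Player 2's expected payoff from A: p·0 + (1−p)·6 = -6p + 6
  7p - 3 = -6p + 6  ⇒  13p = 9  ⇒  p = 9/13.
In a mixed equilibrium Player 1 is indifferent between B and A; this condition fixes q.
  Player 1's payoff to B: q·2 + (1−q)·1 = q + 1
  Player 1's payoff to A: q·3 + (1−q)·(-2) = 5q - 2
  q + 1 = 5q - 2  ⇒  -4q = -3  ⇒  q = 3/4.

p = 9/13, q = 3/4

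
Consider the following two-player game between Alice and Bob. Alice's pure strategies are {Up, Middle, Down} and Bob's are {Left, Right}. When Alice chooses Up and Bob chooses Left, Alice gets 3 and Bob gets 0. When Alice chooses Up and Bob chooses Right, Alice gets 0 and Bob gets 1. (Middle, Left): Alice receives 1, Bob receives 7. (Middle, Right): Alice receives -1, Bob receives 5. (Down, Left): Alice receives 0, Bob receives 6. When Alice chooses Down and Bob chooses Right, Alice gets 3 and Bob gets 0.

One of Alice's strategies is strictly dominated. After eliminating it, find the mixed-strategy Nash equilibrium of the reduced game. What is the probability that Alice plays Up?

Alice's strategy Middle is strictly dominated by Up: 3 > 1 and 0 > -1. Eliminate Middle.
Set Bob's expected payoff from Left equal to that from Right:
  Bob's payoff from Left: p·0 + (1−p)·6 = -6p + 6
  Bob's payoff from Right: p·1 + (1−p)·0 = p
  -6p + 6 = p  ⇒  -7p = -6  ⇒  p = 6/7.

p = 6/7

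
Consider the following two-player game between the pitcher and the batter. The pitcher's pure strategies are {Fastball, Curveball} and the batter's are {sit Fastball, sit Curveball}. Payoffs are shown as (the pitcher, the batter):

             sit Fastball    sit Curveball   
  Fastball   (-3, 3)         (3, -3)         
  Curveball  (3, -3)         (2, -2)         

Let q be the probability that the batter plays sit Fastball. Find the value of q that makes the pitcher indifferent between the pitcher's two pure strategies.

In a mixed equilibrium the pitcher is indifferent between Fastball and Curveball; this condition fixes q.
  the pitcher's payoff to Fastball: q·(-3) + (1−q)·3 = -6q + 3
  the pitcher's payoff to Curveball: q·3 + (1−q)·2 = q + 2
  -6q + 3 = q + 2  ⇒  -7q = -1  ⇒  q = 1/7.

q = 1/7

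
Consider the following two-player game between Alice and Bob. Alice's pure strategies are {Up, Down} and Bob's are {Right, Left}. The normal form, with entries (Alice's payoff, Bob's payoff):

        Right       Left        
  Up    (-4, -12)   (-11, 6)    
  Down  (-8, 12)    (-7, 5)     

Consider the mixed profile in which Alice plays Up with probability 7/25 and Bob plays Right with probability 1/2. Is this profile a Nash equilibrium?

Check Bob's indifference given Alice's mix p = 7/25:
  payoff from Right = 132/25; payoff from Left = 132/25 — equal.
Check Alice's indifference given Bob's mix q = 1/2:
  payoff from Up = -15/2; payoff from Down = -15/2 — equal.
Both players are indifferent, so neither can profitably deviate.

Yes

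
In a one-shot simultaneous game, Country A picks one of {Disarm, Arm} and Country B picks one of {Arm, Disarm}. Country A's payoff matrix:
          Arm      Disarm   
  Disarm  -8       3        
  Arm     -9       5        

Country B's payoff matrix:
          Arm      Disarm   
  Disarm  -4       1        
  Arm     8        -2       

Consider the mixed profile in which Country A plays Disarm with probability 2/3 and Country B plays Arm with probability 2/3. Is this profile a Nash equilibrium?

Check Country B's indifference given Country A's mix p = 2/3:
  payoff from Arm = 0; payoff from Disarm = 0 — equal.
Check Country A's indifference given Country B's mix q = 2/3:
  payoff from Disarm = -13/3; payoff from Arm = -13/3 — equal.
Both players are indifferent, so neither can profitably deviate.

Yes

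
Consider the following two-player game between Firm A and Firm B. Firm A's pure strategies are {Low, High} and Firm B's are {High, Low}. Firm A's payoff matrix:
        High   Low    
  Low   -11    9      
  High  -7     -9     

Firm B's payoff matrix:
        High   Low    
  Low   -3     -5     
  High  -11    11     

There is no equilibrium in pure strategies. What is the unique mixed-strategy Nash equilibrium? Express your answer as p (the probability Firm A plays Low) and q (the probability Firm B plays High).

Firm A's mix must leave Firm B indifferent between High and Low.
  Firm B's payoff from High: p·(-3) + (1−p)·(-11) = 8p - 11
  Firm B's payoff from Low: p·(-5) + (1−p)·11 = -16p + 11
  8p - 11 = -16p + 11  ⇒  24p = 22  ⇒  p = 11/12.
For Firm A to be willing to mix, Firm A must be indifferent between Low and High, which pins down Firm B's mix.
  Firm A's payoff to Low: q·(-11) + (1−q)·9 = -20q + 9
  Firm A's payoff to High: q·(-7) + (1−q)·(-9) = 2q - 9
  -20q + 9 = 2q - 9  ⇒  -22q = -18  ⇒  q = 9/11.

p = 11/12, q = 9/11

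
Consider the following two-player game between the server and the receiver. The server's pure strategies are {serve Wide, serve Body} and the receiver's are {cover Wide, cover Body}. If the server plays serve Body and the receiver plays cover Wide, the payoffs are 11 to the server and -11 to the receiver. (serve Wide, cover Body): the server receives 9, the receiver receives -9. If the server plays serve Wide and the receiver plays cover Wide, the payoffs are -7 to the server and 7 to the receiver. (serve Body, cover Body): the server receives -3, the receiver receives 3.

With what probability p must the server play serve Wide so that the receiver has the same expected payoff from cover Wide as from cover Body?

For the receiver to be willing to mix, the receiver must be indifferent between cover Wide and cover Body, which pins down the server's mix.
  the receiver's payoff from cover Wide: p·7 + (1−p)·(-11) = 18p - 11
  the receiver's payoff from cover Body: p·(-9) + (1−p)·3 = -12p + 3
  18p - 11 = -12p + 3  ⇒  30p = 14  ⇒  p = 7/15.

p = 7/15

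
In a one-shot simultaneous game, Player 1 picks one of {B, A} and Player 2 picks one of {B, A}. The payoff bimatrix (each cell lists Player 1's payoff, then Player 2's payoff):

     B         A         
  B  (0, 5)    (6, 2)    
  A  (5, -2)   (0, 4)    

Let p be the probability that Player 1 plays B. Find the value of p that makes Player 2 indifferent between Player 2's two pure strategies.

p = 2/3

Player 2's indifference between B and A determines Player 1's mixing probability p:
  Player 2's expected payoff from B: p·5 + (1−p)·(-2) = 7p - 2
  Player 2's expected payoff from A: p·2 + (1−p)·4 = -2p + 4
  7p - 2 = -2p + 4  ⇒  9p = 6  ⇒  p = 2/3.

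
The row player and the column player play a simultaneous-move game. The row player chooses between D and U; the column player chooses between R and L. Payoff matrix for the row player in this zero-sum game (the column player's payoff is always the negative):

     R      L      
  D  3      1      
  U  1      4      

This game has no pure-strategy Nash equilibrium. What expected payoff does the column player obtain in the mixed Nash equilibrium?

-11/5

In a mixed equilibrium the column player is indifferent between R and L; this condition fixes p.
  the column player's payoff from R: p·(-3) + (1−p)·(-1) = -2p - 1
  the column player's payoff from L: p·(-1) + (1−p)·(-4) = 3p - 4
  -2p - 1 = 3p - 4  ⇒  -5p = -3  ⇒  p = 3/5.
At equilibrium the column player is indifferent across columns, so the column player's payoff equals the payoff from R: (3/5)·(-3) + (2/5)·(-1) = -11/5.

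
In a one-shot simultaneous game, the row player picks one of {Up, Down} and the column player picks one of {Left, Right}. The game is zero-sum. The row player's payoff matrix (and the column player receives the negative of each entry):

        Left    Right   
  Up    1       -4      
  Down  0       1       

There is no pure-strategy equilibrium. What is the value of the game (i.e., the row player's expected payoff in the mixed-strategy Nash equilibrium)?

The column player's mix must leave the row player indifferent between Up and Down.
  the row player's expected payoff from Up: q·1 + (1−q)·(-4) = 5q - 4
  the row player's expected payoff from Down: q·0 + (1−q)·1 = -q + 1
  5q - 4 = -q + 1  ⇒  6q = 5  ⇒  q = 5/6.
The value is the row player's expected payoff against this mix (using Up): (5/6)·1 + (1/6)·(-4) = 1/6.

v = 1/6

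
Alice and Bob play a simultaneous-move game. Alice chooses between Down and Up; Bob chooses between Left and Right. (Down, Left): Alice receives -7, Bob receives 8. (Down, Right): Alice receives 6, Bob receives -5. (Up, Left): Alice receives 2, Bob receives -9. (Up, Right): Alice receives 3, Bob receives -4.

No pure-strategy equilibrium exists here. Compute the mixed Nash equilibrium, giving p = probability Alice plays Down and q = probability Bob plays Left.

In a mixed equilibrium Bob is indifferent between Left and Right; this condition fixes p.
  Bob's payoff to Left: p·8 + (1−p)·(-9) = 17p - 9
  Bob's payoff to Right: p·(-5) + (1−p)·(-4) = -p - 4
  17p - 9 = -p - 4  ⇒  18p = 5  ⇒  p = 5/18.
Bob's mix must leave Alice indifferent between Down and Up.
  Alice's payoff to Down: q·(-7) + (1−q)·6 = -13q + 6
  Alice's payoff to Up: q·2 + (1−q)·3 = -q + 3
  -13q + 6 = -q + 3  ⇒  -12q = -3  ⇒  q = 1/4.

p = 5/18, q = 1/4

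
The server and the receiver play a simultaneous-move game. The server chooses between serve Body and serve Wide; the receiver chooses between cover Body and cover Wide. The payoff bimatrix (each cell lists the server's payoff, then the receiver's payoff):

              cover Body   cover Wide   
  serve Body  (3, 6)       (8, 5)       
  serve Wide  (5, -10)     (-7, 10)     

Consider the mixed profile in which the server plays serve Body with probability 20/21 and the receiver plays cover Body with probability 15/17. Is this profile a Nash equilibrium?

Yes

Check the receiver's indifference given the server's mix p = 20/21:
  payoff from cover Body = 110/21; payoff from cover Wide = 110/21 — equal.
Check the server's indifference given the receiver's mix q = 15/17:
  payoff from serve Body = 61/17; payoff from serve Wide = 61/17 — equal.
Both players are indifferent, so neither can profitably deviate.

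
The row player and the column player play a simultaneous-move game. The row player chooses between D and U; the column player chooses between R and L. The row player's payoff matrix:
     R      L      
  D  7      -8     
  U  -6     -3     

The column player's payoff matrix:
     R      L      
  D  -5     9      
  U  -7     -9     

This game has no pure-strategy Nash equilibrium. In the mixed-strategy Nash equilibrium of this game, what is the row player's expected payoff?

-23/6

The column player's mix must leave the row player indifferent between D and U.
  the row player's payoff from D: q·7 + (1−q)·(-8) = 15q - 8
  the row player's payoff from U: q·(-6) + (1−q)·(-3) = -3q - 3
  15q - 8 = -3q - 3  ⇒  18q = 5  ⇒  q = 5/18.
At equilibrium the row player is indifferent across rows, so the row player's payoff equals the payoff from D: (5/18)·7 + (13/18)·(-8) = -23/6.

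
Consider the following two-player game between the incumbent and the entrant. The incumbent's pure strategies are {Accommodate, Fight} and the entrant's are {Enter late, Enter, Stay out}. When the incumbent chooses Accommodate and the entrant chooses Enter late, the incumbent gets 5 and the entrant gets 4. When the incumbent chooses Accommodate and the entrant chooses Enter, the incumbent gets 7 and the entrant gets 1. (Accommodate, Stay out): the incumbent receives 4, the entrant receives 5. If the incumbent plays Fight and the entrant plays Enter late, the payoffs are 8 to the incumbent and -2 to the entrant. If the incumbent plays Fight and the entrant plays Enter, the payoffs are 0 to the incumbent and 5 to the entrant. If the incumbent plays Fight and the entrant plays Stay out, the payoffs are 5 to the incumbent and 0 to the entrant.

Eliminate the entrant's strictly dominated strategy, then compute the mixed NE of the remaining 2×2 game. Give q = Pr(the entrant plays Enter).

q = 1/8

The entrant's strategy Enter late is strictly dominated by Stay out: 5 > 4 and 0 > -2. Eliminate Enter late.
In a mixed equilibrium the incumbent is indifferent between Accommodate and Fight; this condition fixes q.
  the incumbent's payoff from Accommodate: q·7 + (1−q)·4 = 3q + 4
  the incumbent's payoff from Fight: q·0 + (1−q)·5 = -5q + 5
  3q + 4 = -5q + 5  ⇒  8q = 1  ⇒  q = 1/8.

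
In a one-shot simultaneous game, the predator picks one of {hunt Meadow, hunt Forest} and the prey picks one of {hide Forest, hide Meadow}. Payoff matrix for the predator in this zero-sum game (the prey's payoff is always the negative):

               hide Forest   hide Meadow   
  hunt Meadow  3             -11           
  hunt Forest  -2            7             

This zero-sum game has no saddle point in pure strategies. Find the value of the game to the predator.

v = -1/23

The predator's indifference between hunt Meadow and hunt Forest determines the prey's mixing probability q:
  the predator's expected payoff from hunt Meadow: q·3 + (1−q)·(-11) = 14q - 11
  the predator's expected payoff from hunt Forest: q·(-2) + (1−q)·7 = -9q + 7
  14q - 11 = -9q + 7  ⇒  23q = 18  ⇒  q = 18/23.
The value is the predator's expected payoff against this mix (using hunt Meadow): (18/23)·3 + (5/23)·(-11) = -1/23.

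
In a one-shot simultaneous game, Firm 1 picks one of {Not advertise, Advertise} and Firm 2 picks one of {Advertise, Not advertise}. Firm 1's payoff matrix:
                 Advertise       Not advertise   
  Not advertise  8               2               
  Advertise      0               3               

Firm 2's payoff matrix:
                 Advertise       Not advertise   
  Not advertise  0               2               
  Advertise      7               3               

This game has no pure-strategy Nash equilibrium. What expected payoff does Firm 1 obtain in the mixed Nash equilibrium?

8/3

In a mixed equilibrium Firm 1 is indifferent between Not advertise and Advertise; this condition fixes q.
  Firm 1's payoff from Not advertise: q·8 + (1−q)·2 = 6q + 2
  Firm 1's payoff from Advertise: q·0 + (1−q)·3 = -3q + 3
  6q + 2 = -3q + 3  ⇒  9q = 1  ⇒  q = 1/9.
At equilibrium Firm 1 is indifferent across rows, so Firm 1's payoff equals the payoff from Not advertise: (1/9)·8 + (8/9)·2 = 8/3.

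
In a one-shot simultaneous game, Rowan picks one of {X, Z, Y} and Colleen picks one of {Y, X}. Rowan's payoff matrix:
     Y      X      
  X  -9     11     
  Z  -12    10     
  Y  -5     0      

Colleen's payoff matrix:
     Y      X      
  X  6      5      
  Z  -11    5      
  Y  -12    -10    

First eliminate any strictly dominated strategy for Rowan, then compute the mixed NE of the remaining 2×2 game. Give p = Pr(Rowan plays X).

Rowan's strategy Z is strictly dominated by X: -9 > -12 and 11 > 10. Eliminate Z.
Colleen's indifference between Y and X determines Rowan's mixing probability p:
  Colleen's expected payoff from Y: p·6 + (1−p)·(-12) = 18p - 12
  Colleen's expected payoff from X: p·5 + (1−p)·(-10) = 15p - 10
  18p - 12 = 15p - 10  ⇒  3p = 2  ⇒  p = 2/3.

p = 2/3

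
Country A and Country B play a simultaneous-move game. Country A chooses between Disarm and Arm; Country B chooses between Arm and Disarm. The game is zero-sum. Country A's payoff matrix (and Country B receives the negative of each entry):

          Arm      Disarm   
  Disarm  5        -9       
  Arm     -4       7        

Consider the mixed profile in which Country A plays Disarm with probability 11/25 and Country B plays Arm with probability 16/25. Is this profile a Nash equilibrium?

Yes

Check Country B's indifference given Country A's mix p = 11/25:
  payoff from Arm = 1/25; payoff from Disarm = 1/25 — equal.
Check Country A's indifference given Country B's mix q = 16/25:
  payoff from Disarm = -1/25; payoff from Arm = -1/25 — equal.
Both players are indifferent, so neither can profitably deviate.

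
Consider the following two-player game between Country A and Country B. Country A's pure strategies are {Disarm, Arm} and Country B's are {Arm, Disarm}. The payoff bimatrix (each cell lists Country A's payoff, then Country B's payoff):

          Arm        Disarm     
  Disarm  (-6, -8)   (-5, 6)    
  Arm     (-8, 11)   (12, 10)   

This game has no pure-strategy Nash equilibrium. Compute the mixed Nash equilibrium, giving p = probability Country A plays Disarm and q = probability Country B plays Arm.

Set Country B's expected payoff from Arm equal to that from Disarm:
  Country B's payoff to Arm: p·(-8) + (1−p)·11 = -19p + 11
  Country B's payoff to Disarm: p·6 + (1−p)·10 = -4p + 10
  -19p + 11 = -4p + 10  ⇒  -15p = -1  ⇒  p = 1/15.
Country A's indifference between Disarm and Arm determines Country B's mixing probability q:
  Country A's payoff from Disarm: q·(-6) + (1−q)·(-5) = -q - 5
  Country A's payoff from Arm: q·(-8) + (1−q)·12 = -20q + 12
  -q - 5 = -20q + 12  ⇒  19q = 17  ⇒  q = 17/19.

p = 1/15, q = 17/19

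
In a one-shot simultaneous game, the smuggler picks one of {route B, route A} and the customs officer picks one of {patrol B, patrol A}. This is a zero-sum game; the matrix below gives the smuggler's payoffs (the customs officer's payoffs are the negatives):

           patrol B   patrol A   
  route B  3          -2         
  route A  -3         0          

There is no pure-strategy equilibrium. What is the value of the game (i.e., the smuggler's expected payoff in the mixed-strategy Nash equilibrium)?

For the smuggler to be willing to mix, the smuggler must be indifferent between route B and route A, which pins down the customs officer's mix.
  the smuggler's payoff to route B: q·3 + (1−q)·(-2) = 5q - 2
  the smuggler's payoff to route A: q·(-3) + (1−q)·0 = -3q
  5q - 2 = -3q  ⇒  8q = 2  ⇒  q = 1/4.
The value is the smuggler's expected payoff against this mix (using route B): (1/4)·3 + (3/4)·(-2) = -3/4.

v = -3/4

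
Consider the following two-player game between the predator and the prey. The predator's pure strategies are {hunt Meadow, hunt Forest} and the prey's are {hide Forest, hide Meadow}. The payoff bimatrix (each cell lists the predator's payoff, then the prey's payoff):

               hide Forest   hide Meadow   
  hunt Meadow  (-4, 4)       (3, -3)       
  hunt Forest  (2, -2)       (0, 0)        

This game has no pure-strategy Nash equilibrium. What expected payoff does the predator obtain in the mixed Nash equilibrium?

In a mixed equilibrium the predator is indifferent between hunt Meadow and hunt Forest; this condition fixes q.
  the predator's payoff to hunt Meadow: q·(-4) + (1−q)·3 = -7q + 3
  the predator's payoff to hunt Forest: q·2 + (1−q)·0 = 2q
  -7q + 3 = 2q  ⇒  -9q = -3  ⇒  q = 1/3.
At equilibrium the predator is indifferent across rows, so the predator's payoff equals the payoff from hunt Meadow: (1/3)·(-4) + (2/3)·3 = 2/3.

2/3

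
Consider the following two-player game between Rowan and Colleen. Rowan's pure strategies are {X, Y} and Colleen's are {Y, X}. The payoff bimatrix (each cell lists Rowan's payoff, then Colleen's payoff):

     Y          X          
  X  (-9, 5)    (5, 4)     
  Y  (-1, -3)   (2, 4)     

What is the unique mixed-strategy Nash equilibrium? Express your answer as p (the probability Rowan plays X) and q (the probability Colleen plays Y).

p = 7/8, q = 3/11

Rowan's mix must leave Colleen indifferent between Y and X.
  Colleen's expected payoff from Y: p·5 + (1−p)·(-3) = 8p - 3
  Colleen's expected payoff from X: p·4 + (1−p)·4 = 4
  8p - 3 = 4  ⇒  8p = 7  ⇒  p = 7/8.
Set Rowan's expected payoff from X equal to that from Y:
  Rowan's expected payoff from X: q·(-9) + (1−q)·5 = -14q + 5
  Rowan's expected payoff from Y: q·(-1) + (1−q)·2 = -3q + 2
  -14q + 5 = -3q + 2  ⇒  -11q = -3  ⇒  q = 3/11.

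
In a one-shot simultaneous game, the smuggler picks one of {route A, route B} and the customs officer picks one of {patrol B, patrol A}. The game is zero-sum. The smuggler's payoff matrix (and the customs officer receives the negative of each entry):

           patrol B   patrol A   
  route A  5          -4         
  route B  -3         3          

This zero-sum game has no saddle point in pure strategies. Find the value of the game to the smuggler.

v = 1/5

In a mixed equilibrium the smuggler is indifferent between route A and route B; this condition fixes q.
  the smuggler's payoff from route A: q·5 + (1−q)·(-4) = 9q - 4
  the smuggler's payoff from route B: q·(-3) + (1−q)·3 = -6q + 3
  9q - 4 = -6q + 3  ⇒  15q = 7  ⇒  q = 7/15.
The value is the smuggler's expected payoff against this mix (using route A): (7/15)·5 + (8/15)·(-4) = 1/5.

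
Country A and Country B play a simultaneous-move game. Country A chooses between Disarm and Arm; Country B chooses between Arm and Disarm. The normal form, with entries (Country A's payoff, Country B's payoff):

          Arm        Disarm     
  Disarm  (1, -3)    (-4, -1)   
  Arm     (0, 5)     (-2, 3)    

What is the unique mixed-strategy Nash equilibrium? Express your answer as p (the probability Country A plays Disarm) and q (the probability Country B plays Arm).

For Country B to be willing to mix, Country B must be indifferent between Arm and Disarm, which pins down Country A's mix.
  Country B's payoff from Arm: p·(-3) + (1−p)·5 = -8p + 5
  Country B's payoff from Disarm: p·(-1) + (1−p)·3 = -4p + 3
  -8p + 5 = -4p + 3  ⇒  -4p = -2  ⇒  p = 1/2.
For Country A to be willing to mix, Country A must be indifferent between Disarm and Arm, which pins down Country B's mix.
  Country A's payoff to Disarm: q·1 + (1−q)·(-4) = 5q - 4
  Country A's payoff to Arm: q·0 + (1−q)·(-2) = 2q - 2
  5q - 4 = 2q - 2  ⇒  3q = 2  ⇒  q = 2/3.

p = 1/2, q = 2/3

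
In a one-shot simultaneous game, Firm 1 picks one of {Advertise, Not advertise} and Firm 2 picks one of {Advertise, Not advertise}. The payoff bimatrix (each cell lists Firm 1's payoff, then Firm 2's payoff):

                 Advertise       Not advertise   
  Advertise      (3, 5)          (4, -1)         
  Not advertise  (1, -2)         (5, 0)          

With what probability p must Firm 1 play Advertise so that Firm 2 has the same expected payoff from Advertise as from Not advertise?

p = 1/4

Set Firm 2's expected payoff from Advertise equal to that from Not advertise:
  Firm 2's payoff to Advertise: p·5 + (1−p)·(-2) = 7p - 2
  Firm 2's payoff to Not advertise: p·(-1) + (1−p)·0 = -p
  7p - 2 = -p  ⇒  8p = 2  ⇒  p = 1/4.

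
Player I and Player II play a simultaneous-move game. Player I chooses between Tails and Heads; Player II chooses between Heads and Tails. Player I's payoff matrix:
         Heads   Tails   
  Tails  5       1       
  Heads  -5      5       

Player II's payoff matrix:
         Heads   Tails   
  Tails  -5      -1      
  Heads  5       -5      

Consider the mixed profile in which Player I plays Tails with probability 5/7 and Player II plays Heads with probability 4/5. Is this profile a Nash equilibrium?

No

Given Player II's mix q = 4/5, Player I's payoff from Tails is 21/5 but from Heads is -3. Player I strictly prefers Tails, so Player I would not mix.
So the proposed profile is not a Nash equilibrium.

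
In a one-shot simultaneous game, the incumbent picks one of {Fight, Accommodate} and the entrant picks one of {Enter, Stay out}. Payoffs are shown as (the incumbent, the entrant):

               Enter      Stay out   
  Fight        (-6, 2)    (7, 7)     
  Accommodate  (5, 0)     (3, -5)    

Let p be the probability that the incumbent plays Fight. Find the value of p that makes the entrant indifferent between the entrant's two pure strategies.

p = 1/2

For the entrant to be willing to mix, the entrant must be indifferent between Enter and Stay out, which pins down the incumbent's mix.
  the entrant's payoff from Enter: p·2 + (1−p)·0 = 2p
  the entrant's payoff from Stay out: p·7 + (1−p)·(-5) = 12p - 5
  2p = 12p - 5  ⇒  -10p = -5  ⇒  p = 1/2.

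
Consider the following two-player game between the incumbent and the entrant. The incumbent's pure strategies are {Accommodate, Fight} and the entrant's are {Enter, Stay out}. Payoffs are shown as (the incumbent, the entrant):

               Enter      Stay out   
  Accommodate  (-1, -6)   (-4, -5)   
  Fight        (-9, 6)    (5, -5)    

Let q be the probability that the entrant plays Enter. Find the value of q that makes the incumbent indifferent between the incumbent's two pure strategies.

q = 9/17

The entrant's mix must leave the incumbent indifferent between Accommodate and Fight.
  the incumbent's payoff from Accommodate: q·(-1) + (1−q)·(-4) = 3q - 4
  the incumbent's payoff from Fight: q·(-9) + (1−q)·5 = -14q + 5
  3q - 4 = -14q + 5  ⇒  17q = 9  ⇒  q = 9/17.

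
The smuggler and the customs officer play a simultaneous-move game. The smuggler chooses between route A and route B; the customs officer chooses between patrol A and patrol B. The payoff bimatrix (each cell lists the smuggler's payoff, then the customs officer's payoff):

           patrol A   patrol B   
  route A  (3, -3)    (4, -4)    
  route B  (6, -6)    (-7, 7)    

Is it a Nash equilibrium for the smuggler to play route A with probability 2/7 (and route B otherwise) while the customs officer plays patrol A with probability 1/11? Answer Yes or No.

No

Given the smuggler's mix p = 2/7, the customs officer's payoff from patrol A is -36/7 but from patrol B is 27/7. The customs officer strictly prefers patrol B, so the customs officer would not mix.
So the proposed profile is not a Nash equilibrium.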